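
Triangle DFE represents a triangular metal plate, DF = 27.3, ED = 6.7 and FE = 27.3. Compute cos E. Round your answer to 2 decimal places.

By the law of cosines, cos E = (FE² + ED² − DF²) / (2·FE·ED) ≈ 0.12271, so ∠E ≈ 1.4478 rad.

0.12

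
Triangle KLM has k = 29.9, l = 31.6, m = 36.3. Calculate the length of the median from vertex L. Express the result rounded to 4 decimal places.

Median from L: ½√(2·m² + 2·k² − l²) ≈ 29.261.

m_L ≈ 29.2611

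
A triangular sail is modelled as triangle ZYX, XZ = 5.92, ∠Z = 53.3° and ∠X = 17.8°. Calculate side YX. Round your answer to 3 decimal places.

The third angle is ∠Y = 180° − ∠X − ∠Z = 108.90°.
Law of sines: YX = XZ·sin Z/sin Y ≈ 5.017.

5.017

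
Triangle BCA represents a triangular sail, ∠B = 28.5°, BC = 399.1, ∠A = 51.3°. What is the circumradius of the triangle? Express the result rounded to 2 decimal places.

R ≈ 255.69

The third angle is ∠C = 180° − ∠A − ∠B = 100.20°.
Law of sines: CA = BC·sin B/sin A ≈ 244.01.
Law of sines: AB = BC·sin C/sin A ≈ 503.3.
Circumradius = BC/(2 sin A) ≈ 255.69.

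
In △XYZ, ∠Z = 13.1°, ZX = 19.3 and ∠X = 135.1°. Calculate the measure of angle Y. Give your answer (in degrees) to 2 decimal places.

The third angle is ∠Y = 180° − ∠Z − ∠X = 31.80°.

31.80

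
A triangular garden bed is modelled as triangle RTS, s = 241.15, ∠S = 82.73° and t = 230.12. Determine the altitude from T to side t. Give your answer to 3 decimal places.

h_T ≈ 106.018

Law of sines: sin T = t·sin S/s ≈ 0.94659.
Since s ≥ t, only the acute value applies: ∠T ≈ 71.19°.
Then ∠R = 180° − ∠S − ∠T ≈ 26.08°.
Law of sines gives r = s·sin R/sin S ≈ 106.88.
Area = ½·s·t·sin R ≈ 12198.
The altitude from T has length 2·area/t ≈ 106.02.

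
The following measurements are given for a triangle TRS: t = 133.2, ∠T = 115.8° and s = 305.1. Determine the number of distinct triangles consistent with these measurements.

0

s·sin T = 305.1·sin(115.8°) ≈ 274.7.
Since ∠T is not acute, a triangle exists only if t > s; here t ≤ s, so there is no triangle.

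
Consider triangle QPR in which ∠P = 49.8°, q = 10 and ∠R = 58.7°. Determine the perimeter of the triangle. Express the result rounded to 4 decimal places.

perimeter ≈ 27.0644

The third angle is ∠Q = 180° − ∠P − ∠R = 71.50°.
Law of sines: p = q·sin P/sin Q ≈ 8.0542.
Law of sines: r = q·sin R/sin Q ≈ 9.0102.
Semiperimeter s = (10+8.0542+9.0102)/2 = 13.532.
Perimeter = 10 + 8.0542 + 9.0102 = 27.064.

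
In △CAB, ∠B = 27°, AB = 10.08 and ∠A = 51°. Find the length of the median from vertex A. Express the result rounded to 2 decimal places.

The third angle is ∠C = 180° − ∠A − ∠B = 102.00°.
Law of sines: BC = AB·sin A/sin C ≈ 8.0086.
Law of sines: CA = AB·sin B/sin C ≈ 4.6785.
Median from A: ½√(2·CA² + 2·AB² − BC²) ≈ 6.7611.

m_A ≈ 6.76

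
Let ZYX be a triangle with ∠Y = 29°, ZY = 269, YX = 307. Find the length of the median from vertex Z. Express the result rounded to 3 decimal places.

By the law of cosines, XZ² = ZY² + YX² − 2·ZY·YX·cos Y = 22153, so XZ ≈ 148.84.
Median from Z: ½√(2·XZ² + 2·ZY² − YX²) ≈ 153.93.

m_Z ≈ 153.930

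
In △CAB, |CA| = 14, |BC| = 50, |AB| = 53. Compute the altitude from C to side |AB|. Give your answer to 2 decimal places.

Semiperimeter s = (53 + 50 + 14)/2 = 58.5.
Heron's formula: area = √(58.5·5.5·8.5·44.5) ≈ 348.86.
The altitude from C has length 2·area/|AB| ≈ 13.164.

h_C ≈ 13.16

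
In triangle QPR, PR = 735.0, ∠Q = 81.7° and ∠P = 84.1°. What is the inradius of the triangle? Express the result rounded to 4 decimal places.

The third angle is ∠R = 180° − ∠Q − ∠P = 14.20°.
Law of sines: RQ = PR·sin P/sin Q ≈ 738.85.
Law of sines: QP = PR·sin R/sin Q ≈ 182.21.
Area = ½·PR·RQ·sin R ≈ 66607.
Semiperimeter s = (735+738.85+182.21)/2 = 828.03.
Inradius = area/s = 66607/828.03 ≈ 80.441.

r ≈ 80.4409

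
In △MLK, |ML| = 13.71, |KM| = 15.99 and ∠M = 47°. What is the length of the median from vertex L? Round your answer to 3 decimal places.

m_L ≈ 10.118

By the law of cosines, |LK|² = |KM|² + |ML|² − 2·|KM|·|ML|·cos M = 144.62, so |LK| ≈ 12.026.
Median from L: ½√(2·|ML|² + 2·|LK|² − |KM|²) ≈ 10.118.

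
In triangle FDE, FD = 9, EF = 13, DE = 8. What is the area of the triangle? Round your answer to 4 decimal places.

35.4965

Semiperimeter s = (8 + 13 + 9)/2 = 15.
Heron's formula: area = √(15·7·2·6) ≈ 35.496.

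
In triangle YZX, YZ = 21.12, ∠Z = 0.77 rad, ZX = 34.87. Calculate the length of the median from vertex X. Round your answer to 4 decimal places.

By the law of cosines, XY² = YZ² + ZX² − 2·YZ·ZX·cos Z = 604.55, so XY ≈ 24.588.
Median from X: ½√(2·ZX² + 2·XY² − YZ²) ≈ 28.262.

m_X ≈ 28.2617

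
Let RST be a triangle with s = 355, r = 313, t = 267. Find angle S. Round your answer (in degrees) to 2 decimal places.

By the law of cosines, cos S = (t² + r² − s²) / (2·t·r) ≈ 0.25866, so ∠S ≈ 75.01°.

75.01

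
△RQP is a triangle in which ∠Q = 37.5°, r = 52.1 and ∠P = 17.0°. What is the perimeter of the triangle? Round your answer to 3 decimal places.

The third angle is ∠R = 180° − ∠Q − ∠P = 125.50°.
Law of sines: q = r·sin Q/sin R ≈ 38.958.
Law of sines: p = r·sin P/sin R ≈ 18.711.
Semiperimeter s = (52.1+38.958+18.711)/2 = 54.884.
Perimeter = 52.1 + 38.958 + 18.711 = 109.77.

perimeter ≈ 109.769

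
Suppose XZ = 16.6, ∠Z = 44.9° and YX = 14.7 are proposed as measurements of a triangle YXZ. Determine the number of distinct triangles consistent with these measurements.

XZ·sin Z = 16.6·sin(44.9°) ≈ 11.72.
Since XZ sin Z < YX < XZ (11.72 < 14.7 < 16.6), two triangles exist.

2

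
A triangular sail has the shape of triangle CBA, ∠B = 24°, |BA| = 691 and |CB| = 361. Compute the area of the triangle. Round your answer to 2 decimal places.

50730.43

Area = ½·|CB|·|BA|·sin B ≈ 50730.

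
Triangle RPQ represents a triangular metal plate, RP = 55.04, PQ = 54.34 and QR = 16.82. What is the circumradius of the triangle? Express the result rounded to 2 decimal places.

27.70

By the law of cosines, cos R = (QR² + RP² − PQ²) / (2·QR·RP) ≈ 0.19415, so ∠R ≈ 1.375 rad.
Circumradius = PQ/(2 sin R) ≈ 27.697.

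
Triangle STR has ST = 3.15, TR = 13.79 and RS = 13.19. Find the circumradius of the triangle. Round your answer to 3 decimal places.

6.915

By the law of cosines, cos S = (RS² + ST² − TR²) / (2·RS·ST) ≈ -0.07540, so ∠S ≈ 94.32°.
Circumradius = TR/(2 sin S) ≈ 6.9147.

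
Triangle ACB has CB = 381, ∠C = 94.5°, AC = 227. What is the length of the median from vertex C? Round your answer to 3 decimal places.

m_C ≈ 213.962

By the law of cosines, BA² = AC² + CB² − 2·AC·CB·cos C = 2.1026e+05, so BA ≈ 458.54.
Median from C: ½√(2·AC² + 2·CB² − BA²) ≈ 213.96.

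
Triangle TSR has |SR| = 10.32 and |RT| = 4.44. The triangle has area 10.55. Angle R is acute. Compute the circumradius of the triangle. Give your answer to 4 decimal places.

From area = ½·|SR|·|RT|·sin R, we get sin R = 2·area/(|SR|·|RT|) ≈ 0.46049.
Taking the acute solution, ∠R ≈ 27.42°.
Law of cosines then gives |TS| ≈ 6.6984.
Circumradius = |TS|/(2 sin R) ≈ 7.2732.

7.2732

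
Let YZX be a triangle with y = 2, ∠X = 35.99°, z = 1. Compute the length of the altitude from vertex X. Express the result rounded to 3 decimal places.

By the law of cosines, x² = y² + z² − 2·y·z·cos X = 1.7635, so x ≈ 1.328.
Area = ½·y·z·sin X ≈ 0.58764.
The altitude from X has length 2·area/x ≈ 0.88502.

0.885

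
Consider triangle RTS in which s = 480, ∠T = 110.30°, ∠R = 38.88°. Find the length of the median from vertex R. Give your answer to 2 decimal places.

644.04

The third angle is ∠S = 180° − ∠R − ∠T = 30.82°.
Law of sines: r = s·sin R/sin S ≈ 588.07.
Law of sines: t = s·sin T/sin S ≈ 878.68.
Median from R: ½√(2·t² + 2·s² − r²) ≈ 644.04.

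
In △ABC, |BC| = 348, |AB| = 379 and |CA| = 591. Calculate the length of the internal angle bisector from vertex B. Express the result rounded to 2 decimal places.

By the law of cosines, cos B = (|AB|² + |BC|² − |CA|²) / (2·|AB|·|BC|) ≈ -0.32047, so ∠B ≈ 108.69°.
The bisector from B has length 2·|AB|·|BC|·cos(∠B/2)/(|AB|+|BC|) ≈ 211.5.

t_B ≈ 211.50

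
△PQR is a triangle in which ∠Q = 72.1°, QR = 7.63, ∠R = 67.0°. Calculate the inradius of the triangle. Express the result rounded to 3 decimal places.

r ≈ 2.645

The third angle is ∠P = 180° − ∠Q − ∠R = 40.90°.
Law of sines: RP = QR·sin Q/sin P ≈ 11.089.
Law of sines: PQ = QR·sin R/sin P ≈ 10.727.
Area = ½·QR·RP·sin R ≈ 38.943.
Semiperimeter s = (7.63+11.089+10.727)/2 = 14.723.
Inradius = area/s = 38.943/14.723 ≈ 2.645.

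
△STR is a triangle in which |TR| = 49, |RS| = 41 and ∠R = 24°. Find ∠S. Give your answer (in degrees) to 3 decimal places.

By the law of cosines, |ST|² = |TR|² + |RS|² − 2·|TR|·|RS|·cos R = 411.37, so |ST| ≈ 20.282.
Law of cosines again: cos S = (|RS|² + |ST|² − |TR|²)/(2·|RS|·|ST|) ≈ -0.18557, so ∠S ≈ 100.69°.

∠S ≈ 100.694°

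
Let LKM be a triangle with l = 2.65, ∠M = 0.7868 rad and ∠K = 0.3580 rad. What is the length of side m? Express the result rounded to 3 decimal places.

The third angle is ∠L = π − ∠K − ∠M = 1.9968 rad.
Law of sines: m = l·sin M/sin L ≈ 2.0606.

2.061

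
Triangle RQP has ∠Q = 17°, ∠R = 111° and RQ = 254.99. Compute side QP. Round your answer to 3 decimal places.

The third angle is ∠P = 180° − ∠R − ∠Q = 52.00°.
Law of sines: QP = RQ·sin R/sin P ≈ 302.09.

302.094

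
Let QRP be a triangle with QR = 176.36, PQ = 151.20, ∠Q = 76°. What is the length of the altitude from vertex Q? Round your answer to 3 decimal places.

By the law of cosines, RP² = PQ² + QR² − 2·PQ·QR·cos Q = 41062, so RP ≈ 202.64.
Area = ½·PQ·QR·sin Q ≈ 12937.
The altitude from Q has length 2·area/RP ≈ 127.68.

127.683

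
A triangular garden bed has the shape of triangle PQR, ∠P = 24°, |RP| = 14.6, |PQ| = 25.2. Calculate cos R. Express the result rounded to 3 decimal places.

By the law of cosines, |QR|² = |RP|² + |PQ|² − 2·|RP|·|PQ|·cos P = 175.98, so |QR| ≈ 13.266.
Law of cosines again: cos R = (|QR|² + |RP|² − |PQ|²)/(2·|QR|·|RP|) ≈ -0.63482, so ∠R ≈ 129.41°.

cos R ≈ -0.635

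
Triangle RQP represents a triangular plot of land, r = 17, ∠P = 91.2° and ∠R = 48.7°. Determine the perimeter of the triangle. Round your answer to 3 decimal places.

54.199

The third angle is ∠Q = 180° − ∠P − ∠R = 40.10°.
Law of sines: q = r·sin Q/sin R ≈ 14.576.
Law of sines: p = r·sin P/sin R ≈ 22.624.
Semiperimeter s = (17+14.576+22.624)/2 = 27.1.
Perimeter = 17 + 14.576 + 22.624 = 54.199.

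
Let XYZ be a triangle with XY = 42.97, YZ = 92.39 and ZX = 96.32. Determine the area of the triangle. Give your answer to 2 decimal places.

Semiperimeter s = (92.39 + 96.32 + 42.97)/2 = 115.84.
Heron's formula: area = √(115.84·23.45·19.52·72.87) ≈ 1965.7.

1965.69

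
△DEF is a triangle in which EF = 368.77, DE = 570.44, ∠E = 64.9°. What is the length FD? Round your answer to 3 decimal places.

By the law of cosines, FD² = DE² + EF² − 2·DE·EF·cos E = 2.8292e+05, so FD ≈ 531.91.

531.905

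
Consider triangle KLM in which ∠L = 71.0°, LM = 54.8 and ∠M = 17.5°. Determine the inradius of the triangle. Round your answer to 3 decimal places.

The third angle is ∠K = 180° − ∠L − ∠M = 91.50°.
Law of sines: MK = LM·sin L/sin K ≈ 51.832.
Law of sines: KL = LM·sin M/sin K ≈ 16.484.
Area = ½·LM·MK·sin M ≈ 427.06.
Semiperimeter s = (54.8+51.832+16.484)/2 = 61.558.
Inradius = area/s = 427.06/61.558 ≈ 6.9375.

r ≈ 6.938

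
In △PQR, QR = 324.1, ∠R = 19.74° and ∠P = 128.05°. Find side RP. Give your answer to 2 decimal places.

The third angle is ∠Q = 180° − ∠R − ∠P = 32.21°.
Law of sines: RP = QR·sin Q/sin P ≈ 219.38.

219.38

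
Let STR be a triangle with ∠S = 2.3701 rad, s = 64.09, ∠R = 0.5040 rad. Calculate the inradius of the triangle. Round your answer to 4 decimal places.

5.6636

The third angle is ∠T = π − ∠R − ∠S = 0.2675 rad.
Law of sines: t = s·sin T/sin S ≈ 24.297.
Law of sines: r = s·sin R/sin S ≈ 44.393.
Area = ½·s·t·sin R ≈ 376.01.
Semiperimeter p = (64.09+24.297+44.393)/2 = 66.39.
Inradius = area/p = 376.01/66.39 ≈ 5.6636.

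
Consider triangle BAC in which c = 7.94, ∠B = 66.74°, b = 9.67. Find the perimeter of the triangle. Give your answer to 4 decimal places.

27.0935

Law of sines: sin C = c·sin B/b ≈ 0.75436.
Since b ≥ c, only the acute value applies: ∠C ≈ 48.97°.
Then ∠A = 180° − ∠B − ∠C ≈ 64.29°.
Law of sines gives a = b·sin A/sin B ≈ 9.4835.
Semiperimeter s = (9.67+9.4835+7.94)/2 = 13.547.
Perimeter = 9.67 + 9.4835 + 7.94 = 27.094.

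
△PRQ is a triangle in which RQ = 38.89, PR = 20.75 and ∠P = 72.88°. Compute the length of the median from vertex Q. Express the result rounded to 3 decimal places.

m_Q ≈ 37.831

Law of sines: sin Q = PR·sin P/RQ ≈ 0.50991.
Since RQ ≥ PR, only the acute value applies: ∠Q ≈ 30.66°.
Then ∠R = 180° − ∠P − ∠Q ≈ 76.46°.
Law of sines gives QP = RQ·sin R/sin P ≈ 39.562.
Median from Q: ½√(2·RQ² + 2·QP² − PR²) ≈ 37.831.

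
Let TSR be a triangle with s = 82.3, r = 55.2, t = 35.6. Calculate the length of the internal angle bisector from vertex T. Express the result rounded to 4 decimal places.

65.1032

By the law of cosines, cos T = (s² + r² − t²) / (2·s·r) ≈ 0.94134, so ∠T ≈ 0.3442 rad.
The bisector from T has length 2·s·r·cos(∠T/2)/(s+r) ≈ 65.103.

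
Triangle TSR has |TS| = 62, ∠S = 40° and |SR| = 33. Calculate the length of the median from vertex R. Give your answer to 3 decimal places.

m_R ≈ 21.970

By the law of cosines, |RT|² = |TS|² + |SR|² − 2·|TS|·|SR|·cos S = 1798.3, so |RT| ≈ 42.407.
Median from R: ½√(2·|SR|² + 2·|RT|² − |TS|²) ≈ 21.97.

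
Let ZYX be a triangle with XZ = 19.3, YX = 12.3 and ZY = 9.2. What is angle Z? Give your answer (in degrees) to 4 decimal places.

30.5450

By the law of cosines, cos Z = (XZ² + ZY² − YX²) / (2·XZ·ZY) ≈ 0.86123, so ∠Z ≈ 30.55°.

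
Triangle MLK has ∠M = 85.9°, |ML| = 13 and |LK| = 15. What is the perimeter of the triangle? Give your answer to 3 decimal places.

36.470

Law of sines: sin K = |ML|·sin M/|LK| ≈ 0.86445.
Since |LK| ≥ |ML|, only the acute value applies: ∠K ≈ 59.82°.
Then ∠L = 180° − ∠M − ∠K ≈ 34.28°.
Law of sines gives |KM| = |LK|·sin L/sin M ≈ 8.4703.
Semiperimeter s = (15+8.4703+13)/2 = 18.235.
Perimeter = 15 + 8.4703 + 13 = 36.47.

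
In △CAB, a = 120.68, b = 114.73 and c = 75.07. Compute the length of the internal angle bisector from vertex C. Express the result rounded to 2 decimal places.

111.52

By the law of cosines, cos C = (a² + b² − c²) / (2·a·b) ≈ 0.79777, so ∠C ≈ 37.08°.
The bisector from C has length 2·a·b·cos(∠C/2)/(a+b) ≈ 111.52.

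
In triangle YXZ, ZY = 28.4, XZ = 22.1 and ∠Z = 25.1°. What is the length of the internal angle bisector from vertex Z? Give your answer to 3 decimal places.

t_Z ≈ 24.263

By the law of cosines, YX² = XZ² + ZY² − 2·XZ·ZY·cos Z = 158.23, so YX ≈ 12.579.
The bisector from Z has length 2·XZ·ZY·cos(∠Z/2)/(XZ+ZY) ≈ 24.263.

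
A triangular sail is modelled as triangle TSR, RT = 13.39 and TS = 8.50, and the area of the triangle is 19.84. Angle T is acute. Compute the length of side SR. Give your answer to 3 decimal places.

6.180

From area = ½·RT·TS·sin T, we get sin T = 2·area/(RT·TS) ≈ 0.34864.
Taking the acute solution, ∠T ≈ 20.40°.
Law of cosines then gives SR ≈ 6.1801.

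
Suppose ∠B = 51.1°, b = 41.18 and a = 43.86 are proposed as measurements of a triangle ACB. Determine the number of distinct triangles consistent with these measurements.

a·sin B = 43.86·sin(51.1°) ≈ 34.13.
Since a sin B < b < a (34.13 < 41.18 < 43.86), two triangles exist.

2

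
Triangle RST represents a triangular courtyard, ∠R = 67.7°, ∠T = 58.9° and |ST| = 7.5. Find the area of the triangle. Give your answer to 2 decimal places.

The third angle is ∠S = 180° − ∠T − ∠R = 53.40°.
Law of sines: |TR| = |ST|·sin S/sin R ≈ 6.5079.
Law of sines: |RS| = |ST|·sin T/sin R ≈ 6.9411.
Area = ½·|ST|·|TR|·sin T ≈ 20.897.

area ≈ 20.90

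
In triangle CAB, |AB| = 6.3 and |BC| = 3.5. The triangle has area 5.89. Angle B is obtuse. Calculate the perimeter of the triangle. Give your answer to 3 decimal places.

From area = ½·|AB|·|BC|·sin B, we get sin B = 2·area/(|AB|·|BC|) ≈ 0.53424.
Taking the obtuse solution, ∠B ≈ 147.71°.
Law of cosines then gives |CA| ≈ 9.4456.
Perimeter = 6.3 + 3.5 + 9.4456 = 19.246.

19.246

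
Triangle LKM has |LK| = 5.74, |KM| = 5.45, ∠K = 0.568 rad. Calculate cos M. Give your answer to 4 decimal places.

By the law of cosines, |ML|² = |LK|² + |KM|² − 2·|LK|·|KM|·cos K = 9.9083, so |ML| ≈ 3.1477.
Law of cosines again: cos M = (|KM|² + |ML|² − |LK|²)/(2·|KM|·|ML|) ≈ 0.19420, so ∠M ≈ 1.375 rad.

cos M ≈ 0.1942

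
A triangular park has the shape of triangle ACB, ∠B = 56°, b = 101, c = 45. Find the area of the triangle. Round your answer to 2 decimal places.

2220.14

Law of sines: sin C = c·sin B/b ≈ 0.36937.
Since b ≥ c, only the acute value applies: ∠C ≈ 21.68°.
Then ∠A = 180° − ∠B − ∠C ≈ 102.32°.
Law of sines gives a = b·sin A/sin B ≈ 119.02.
Area = ½·b·c·sin A ≈ 2220.1.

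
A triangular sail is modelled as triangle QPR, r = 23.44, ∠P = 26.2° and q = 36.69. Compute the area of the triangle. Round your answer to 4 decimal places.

Area = ½·r·q·sin P ≈ 189.85.

189.8505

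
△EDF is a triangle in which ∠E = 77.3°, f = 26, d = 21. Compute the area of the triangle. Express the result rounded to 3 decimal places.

Area = ½·d·f·sin E ≈ 266.32.

area ≈ 266.321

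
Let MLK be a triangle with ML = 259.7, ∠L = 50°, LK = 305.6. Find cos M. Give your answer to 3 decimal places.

By the law of cosines, KM² = ML² + LK² − 2·ML·LK·cos L = 58807, so KM ≈ 242.5.
Law of cosines again: cos M = (KM² + ML² − LK²)/(2·KM·ML) ≈ 0.26088, so ∠M ≈ 74.88°.

cos M ≈ 0.261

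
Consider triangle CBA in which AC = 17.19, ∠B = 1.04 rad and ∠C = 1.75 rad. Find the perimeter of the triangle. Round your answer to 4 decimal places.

The third angle is ∠A = π − ∠C − ∠B = 0.352 rad.
Law of sines: BA = AC·sin C/sin B ≈ 19.613.
Law of sines: CB = AC·sin A/sin B ≈ 6.8647.
Semiperimeter s = (19.613+17.19+6.8647)/2 = 21.834.
Perimeter = 19.613 + 17.19 + 6.8647 = 43.668.

43.6681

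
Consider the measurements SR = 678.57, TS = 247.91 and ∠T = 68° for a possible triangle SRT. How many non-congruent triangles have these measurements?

1

TS·sin T = 247.91·sin(68°) ≈ 229.9.
Since SR ≥ TS, exactly one triangle exists.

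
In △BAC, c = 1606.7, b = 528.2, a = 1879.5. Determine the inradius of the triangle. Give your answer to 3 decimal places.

Semiperimeter s = (528.2 + 1879.5 + 1606.7)/2 = 2007.2.
Heron's formula: area = √(2007.2·1479·127.7·400.5) ≈ 3.8965e+05.
Inradius = area/s = 3.8965e+05/2007.2 ≈ 194.13.

r ≈ 194.127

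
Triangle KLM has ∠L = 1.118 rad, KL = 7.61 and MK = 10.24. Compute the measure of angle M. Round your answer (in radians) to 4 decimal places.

0.7319

Law of sines: sin M = KL·sin L/MK ≈ 0.66827.
Since MK ≥ KL, only the acute value applies: ∠M ≈ 0.732 rad.
Then ∠K = π − ∠L − ∠M ≈ 1.292 rad.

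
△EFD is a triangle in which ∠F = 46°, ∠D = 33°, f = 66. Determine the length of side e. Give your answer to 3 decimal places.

The third angle is ∠E = 180° − ∠F − ∠D = 101.00°.
Law of sines: e = f·sin E/sin F ≈ 90.065.

90.065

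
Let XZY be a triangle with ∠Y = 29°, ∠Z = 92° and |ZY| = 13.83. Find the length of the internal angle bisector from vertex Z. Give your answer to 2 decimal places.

The third angle is ∠X = 180° − ∠Z − ∠Y = 59.00°.
Law of sines: |YX| = |ZY|·sin Z/sin X ≈ 16.125.
Law of sines: |XZ| = |ZY|·sin Y/sin X ≈ 7.8222.
The bisector from Z has length 2·|XZ|·|ZY|·cos(∠Z/2)/(|XZ|+|ZY|) ≈ 6.9414.

t_Z ≈ 6.94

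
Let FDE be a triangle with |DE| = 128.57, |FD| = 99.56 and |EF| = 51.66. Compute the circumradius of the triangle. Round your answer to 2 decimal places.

By the law of cosines, cos F = (|EF|² + |FD|² − |DE|²) / (2·|EF|·|FD|) ≈ -0.38393, so ∠F ≈ 112.58°.
Circumradius = |DE|/(2 sin F) ≈ 69.621.

69.62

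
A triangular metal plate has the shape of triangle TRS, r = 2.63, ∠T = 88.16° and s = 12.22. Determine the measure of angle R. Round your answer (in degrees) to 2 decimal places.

By the law of cosines, t² = r² + s² − 2·r·s·cos T = 154.18, so t ≈ 12.417.
Law of cosines again: cos R = (s² + t² − r²)/(2·s·t) ≈ 0.97734, so ∠R ≈ 12.22°.

∠R ≈ 12.22°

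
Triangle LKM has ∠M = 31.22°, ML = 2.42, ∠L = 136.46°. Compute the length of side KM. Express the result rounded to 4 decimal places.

7.8129

The third angle is ∠K = 180° − ∠M − ∠L = 12.32°.
Law of sines: KM = ML·sin L/sin K ≈ 7.8129.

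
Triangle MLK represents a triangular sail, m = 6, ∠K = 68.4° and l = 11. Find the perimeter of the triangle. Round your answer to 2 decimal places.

perimeter ≈ 27.41

By the law of cosines, k² = m² + l² − 2·m·l·cos K = 108.41, so k ≈ 10.412.
Semiperimeter s = (6+11+10.412)/2 = 13.706.
Perimeter = 6 + 11 + 10.412 = 27.412.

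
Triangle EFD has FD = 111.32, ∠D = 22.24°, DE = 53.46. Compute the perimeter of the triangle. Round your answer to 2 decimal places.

By the law of cosines, EF² = FD² + DE² − 2·FD·DE·cos D = 4233.2, so EF ≈ 65.063.
Semiperimeter s = (111.32+53.46+65.063)/2 = 114.92.
Perimeter = 111.32 + 53.46 + 65.063 = 229.84.

229.84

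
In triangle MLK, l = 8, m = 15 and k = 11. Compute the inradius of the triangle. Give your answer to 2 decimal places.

Semiperimeter s = (15 + 8 + 11)/2 = 17.
Heron's formula: area = √(17·2·9·6) ≈ 42.849.
Inradius = area/s = 42.849/17 ≈ 2.5205.

r ≈ 2.52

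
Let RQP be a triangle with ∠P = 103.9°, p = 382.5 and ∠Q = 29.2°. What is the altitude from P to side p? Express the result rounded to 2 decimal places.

h_P ≈ 140.36

The third angle is ∠R = 180° − ∠Q − ∠P = 46.90°.
Law of sines: r = p·sin R/sin P ≈ 287.71.
Law of sines: q = p·sin Q/sin P ≈ 192.24.
Area = ½·p·r·sin Q ≈ 26844.
The altitude from P has length 2·area/p ≈ 140.36.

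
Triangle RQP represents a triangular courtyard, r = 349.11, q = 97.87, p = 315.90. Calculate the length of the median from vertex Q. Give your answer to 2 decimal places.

Median from Q: ½√(2·p² + 2·r² − q²) ≈ 329.3.

329.30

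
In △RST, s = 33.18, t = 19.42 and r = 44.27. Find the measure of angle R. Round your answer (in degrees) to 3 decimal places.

111.953

By the law of cosines, cos R = (s² + t² − r²) / (2·s·t) ≈ -0.37385, so ∠R ≈ 111.95°.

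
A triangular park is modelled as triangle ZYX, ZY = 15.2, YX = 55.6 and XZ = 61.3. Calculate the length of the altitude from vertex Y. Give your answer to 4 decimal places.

13.3216

Semiperimeter s = (55.6 + 61.3 + 15.2)/2 = 66.05.
Heron's formula: area = √(66.05·10.45·4.75·50.85) ≈ 408.31.
The altitude from Y has length 2·area/XZ ≈ 13.322.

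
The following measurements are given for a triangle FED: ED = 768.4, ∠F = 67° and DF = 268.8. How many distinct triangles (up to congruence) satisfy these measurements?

1

DF·sin F = 268.8·sin(67°) ≈ 247.4.
Since ED ≥ DF, exactly one triangle exists.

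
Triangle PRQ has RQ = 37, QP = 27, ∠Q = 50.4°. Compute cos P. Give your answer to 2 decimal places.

By the law of cosines, PR² = RQ² + QP² − 2·RQ·QP·cos Q = 824.43, so PR ≈ 28.713.
Law of cosines again: cos P = (QP² + PR² − RQ²)/(2·QP·PR) ≈ 0.11895, so ∠P ≈ 83.17°.

cos P ≈ 0.12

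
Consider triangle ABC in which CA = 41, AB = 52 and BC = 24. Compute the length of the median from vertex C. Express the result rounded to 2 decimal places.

Median from C: ½√(2·BC² + 2·CA² − AB²) ≈ 21.272.

21.27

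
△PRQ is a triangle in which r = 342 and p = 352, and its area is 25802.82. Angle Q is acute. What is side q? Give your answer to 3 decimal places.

152.788

From area = ½·p·r·sin Q, we get sin Q = 2·area/(p·r) ≈ 0.42868.
Taking the acute solution, ∠Q ≈ 25.38°.
Law of cosines then gives q ≈ 152.79.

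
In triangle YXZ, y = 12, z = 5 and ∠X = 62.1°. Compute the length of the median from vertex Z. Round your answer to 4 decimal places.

11.0532

By the law of cosines, x² = z² + y² − 2·z·y·cos X = 112.85, so x ≈ 10.623.
Median from Z: ½√(2·y² + 2·x² − z²) ≈ 11.053.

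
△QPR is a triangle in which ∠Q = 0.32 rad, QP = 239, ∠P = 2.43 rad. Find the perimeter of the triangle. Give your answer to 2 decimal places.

perimeter ≈ 844.93

The third angle is ∠R = π − ∠Q − ∠P = 0.392 rad.
Law of sines: PR = QP·sin Q/sin R ≈ 196.98.
Law of sines: RQ = QP·sin P/sin R ≈ 408.94.
Semiperimeter s = (196.98+408.94+239)/2 = 422.46.
Perimeter = 196.98 + 408.94 + 239 = 844.93.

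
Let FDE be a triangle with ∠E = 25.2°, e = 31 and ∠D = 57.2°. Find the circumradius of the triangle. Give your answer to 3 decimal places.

The third angle is ∠F = 180° − ∠D − ∠E = 97.60°.
Law of sines: f = e·sin F/sin E ≈ 72.168.
Law of sines: d = e·sin D/sin E ≈ 61.2.
Circumradius = e/(2 sin E) ≈ 36.404.

R ≈ 36.404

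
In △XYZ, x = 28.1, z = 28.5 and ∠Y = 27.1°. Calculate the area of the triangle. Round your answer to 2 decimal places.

182.41

Area = ½·z·x·sin Y ≈ 182.41.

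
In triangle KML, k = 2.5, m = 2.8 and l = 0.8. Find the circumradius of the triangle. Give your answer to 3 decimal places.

By the law of cosines, cos K = (m² + l² − k²) / (2·m·l) ≈ 0.49777, so ∠K ≈ 60.15°.
Circumradius = k/(2 sin K) ≈ 1.4412.

R ≈ 1.441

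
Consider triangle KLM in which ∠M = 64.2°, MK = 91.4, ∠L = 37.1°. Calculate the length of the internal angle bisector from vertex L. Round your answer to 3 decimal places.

134.853

The third angle is ∠K = 180° − ∠L − ∠M = 78.70°.
Law of sines: LM = MK·sin K/sin L ≈ 148.59.
Law of sines: KL = MK·sin M/sin L ≈ 136.42.
The bisector from L has length 2·KL·LM·cos(∠L/2)/(KL+LM) ≈ 134.85.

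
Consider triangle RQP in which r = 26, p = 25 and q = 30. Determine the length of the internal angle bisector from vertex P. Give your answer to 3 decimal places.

24.991

By the law of cosines, cos P = (r² + q² − p²) / (2·r·q) ≈ 0.60962, so ∠P ≈ 0.915 rad.
The bisector from P has length 2·r·q·cos(∠P/2)/(r+q) ≈ 24.991.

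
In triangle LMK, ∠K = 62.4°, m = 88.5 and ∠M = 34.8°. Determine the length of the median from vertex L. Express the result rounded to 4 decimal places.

The third angle is ∠L = 180° − ∠M − ∠K = 82.80°.
Law of sines: l = m·sin L/sin M ≈ 153.85.
Law of sines: k = m·sin K/sin M ≈ 137.42.
Median from L: ½√(2·m² + 2·k² − l²) ≈ 86.264.

m_L ≈ 86.2639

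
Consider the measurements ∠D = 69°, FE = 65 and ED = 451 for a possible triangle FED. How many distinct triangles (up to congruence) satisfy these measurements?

ED·sin D = 451·sin(69°) ≈ 421.
Since FE = 65 < 421 = ED sin D, no triangle exists.

0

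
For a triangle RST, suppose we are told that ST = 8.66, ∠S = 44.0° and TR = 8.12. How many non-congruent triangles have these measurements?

2

ST·sin S = 8.66·sin(44.0°) ≈ 6.016.
Since ST sin S < TR < ST (6.016 < 8.12 < 8.66), two triangles exist.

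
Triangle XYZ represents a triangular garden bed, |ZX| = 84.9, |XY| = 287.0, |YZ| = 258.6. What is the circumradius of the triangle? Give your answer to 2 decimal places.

By the law of cosines, cos X = (|ZX|² + |XY|² − |YZ|²) / (2·|ZX|·|XY|) ≈ 0.46587, so ∠X ≈ 62.23°.
Circumradius = |YZ|/(2 sin X) ≈ 146.13.

146.13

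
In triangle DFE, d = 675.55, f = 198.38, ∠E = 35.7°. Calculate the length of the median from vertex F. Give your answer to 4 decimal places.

By the law of cosines, e² = d² + f² − 2·d·f·cos E = 2.7806e+05, so e ≈ 527.31.
Median from F: ½√(2·e² + 2·d² − f²) ≈ 597.81.

597.8082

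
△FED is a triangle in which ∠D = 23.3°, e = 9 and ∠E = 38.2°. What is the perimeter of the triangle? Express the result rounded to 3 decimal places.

perimeter ≈ 27.546

The third angle is ∠F = 180° − ∠E − ∠D = 118.50°.
Law of sines: f = e·sin F/sin E ≈ 12.79.
Law of sines: d = e·sin D/sin E ≈ 5.7566.
Semiperimeter s = (12.79+9+5.7566)/2 = 13.773.
Perimeter = 12.79 + 9 + 5.7566 = 27.546.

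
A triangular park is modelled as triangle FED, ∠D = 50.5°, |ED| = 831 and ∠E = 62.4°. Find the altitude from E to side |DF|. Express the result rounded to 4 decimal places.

The third angle is ∠F = 180° − ∠E − ∠D = 67.10°.
Law of sines: |DF| = |ED|·sin E/sin F ≈ 799.44.
Law of sines: |FE| = |ED|·sin D/sin F ≈ 696.08.
Area = ½·|ED|·|DF|·sin D ≈ 2.5631e+05.
The altitude from E has length 2·area/|DF| ≈ 641.22.

h_E ≈ 641.2200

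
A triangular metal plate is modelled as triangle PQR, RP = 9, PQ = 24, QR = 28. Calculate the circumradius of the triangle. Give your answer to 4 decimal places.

By the law of cosines, cos P = (RP² + PQ² − QR²) / (2·RP·PQ) ≈ -0.29398, so ∠P ≈ 107.10°.
Circumradius = QR/(2 sin P) ≈ 14.647.

14.6472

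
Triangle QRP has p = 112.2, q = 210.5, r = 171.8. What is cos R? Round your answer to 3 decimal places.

By the law of cosines, cos R = (p² + q² − r²) / (2·p·q) ≈ 0.57972, so ∠R ≈ 54.57°.

cos R ≈ 0.580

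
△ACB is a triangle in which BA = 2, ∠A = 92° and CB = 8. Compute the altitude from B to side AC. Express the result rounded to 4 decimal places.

Law of sines: sin C = BA·sin A/CB ≈ 0.24985.
Since CB ≥ BA, only the acute value applies: ∠C ≈ 14.47°.
Then ∠B = 180° − ∠A − ∠C ≈ 73.53°.
Law of sines gives AC = CB·sin B/sin A ≈ 7.6765.
Area = ½·CB·BA·sin B ≈ 7.6718.
The altitude from B has length 2·area/AC ≈ 1.9988.

1.9988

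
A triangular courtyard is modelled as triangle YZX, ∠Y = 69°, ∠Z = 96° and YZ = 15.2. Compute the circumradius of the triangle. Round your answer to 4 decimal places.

29.3641

The third angle is ∠X = 180° − ∠Y − ∠Z = 15.00°.
Law of sines: ZX = YZ·sin Y/sin X ≈ 54.828.
Law of sines: XY = YZ·sin Z/sin X ≈ 58.407.
Circumradius = YZ/(2 sin X) ≈ 29.364.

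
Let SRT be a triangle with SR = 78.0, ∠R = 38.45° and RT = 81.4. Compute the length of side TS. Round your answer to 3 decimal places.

52.585

By the law of cosines, TS² = SR² + RT² − 2·SR·RT·cos R = 2765.2, so TS ≈ 52.585.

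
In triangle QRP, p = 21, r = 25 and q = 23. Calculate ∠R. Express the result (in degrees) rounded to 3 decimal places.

69.075

By the law of cosines, cos R = (p² + q² − r²) / (2·p·q) ≈ 0.35714, so ∠R ≈ 69.08°.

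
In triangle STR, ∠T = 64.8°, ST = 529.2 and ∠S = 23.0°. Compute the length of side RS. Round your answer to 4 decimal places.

479.1877

The third angle is ∠R = 180° − ∠S − ∠T = 92.20°.
Law of sines: RS = ST·sin T/sin R ≈ 479.19.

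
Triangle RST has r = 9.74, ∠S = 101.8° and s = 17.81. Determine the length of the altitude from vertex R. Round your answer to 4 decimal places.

Law of sines: sin R = r·sin S/s ≈ 0.53533.
Since s ≥ r, only the acute value applies: ∠R ≈ 32.37°.
Then ∠T = 180° − ∠S − ∠R ≈ 45.83°.
Law of sines gives t = s·sin T/sin S ≈ 13.051.
Area = ½·s·r·sin T ≈ 62.217.
The altitude from R has length 2·area/r ≈ 12.776.

12.7755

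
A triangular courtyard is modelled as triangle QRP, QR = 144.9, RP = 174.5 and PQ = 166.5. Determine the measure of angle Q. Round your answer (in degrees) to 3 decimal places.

By the law of cosines, cos Q = (PQ² + QR² − RP²) / (2·PQ·QR) ≈ 0.37860, so ∠Q ≈ 67.75°.

∠Q ≈ 67.753°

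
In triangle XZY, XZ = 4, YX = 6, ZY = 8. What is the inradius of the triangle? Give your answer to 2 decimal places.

1.29

Semiperimeter s = (8 + 6 + 4)/2 = 9.
Heron's formula: area = √(9·1·3·5) ≈ 11.619.
Inradius = area/s = 11.619/9 ≈ 1.291.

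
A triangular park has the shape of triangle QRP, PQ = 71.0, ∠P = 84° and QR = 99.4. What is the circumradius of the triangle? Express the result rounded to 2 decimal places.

Law of sines: sin R = PQ·sin P/QR ≈ 0.71037.
Since QR ≥ PQ, only the acute value applies: ∠R ≈ 45.27°.
Then ∠Q = 180° − ∠P − ∠R ≈ 50.73°.
Law of sines gives RP = QR·sin Q/sin P ≈ 77.382.
Circumradius = QR/(2 sin P) ≈ 49.974.

49.97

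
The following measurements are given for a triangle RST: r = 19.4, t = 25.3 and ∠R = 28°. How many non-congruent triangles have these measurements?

2

t·sin R = 25.3·sin(28°) ≈ 11.88.
Since t sin R < r < t (11.88 < 19.4 < 25.3), two triangles exist.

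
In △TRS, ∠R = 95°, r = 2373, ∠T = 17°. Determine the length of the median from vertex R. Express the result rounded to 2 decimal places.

The third angle is ∠S = 180° − ∠T − ∠R = 68.00°.
Law of sines: t = r·sin T/sin R ≈ 696.45.
Law of sines: s = r·sin S/sin R ≈ 2208.6.
Median from R: ½√(2·s² + 2·t² − r²) ≈ 1128.6.

m_R ≈ 1128.59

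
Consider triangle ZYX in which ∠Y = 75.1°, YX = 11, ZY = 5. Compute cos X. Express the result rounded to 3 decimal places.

By the law of cosines, XZ² = ZY² + YX² − 2·ZY·YX·cos Y = 117.72, so XZ ≈ 10.85.
Law of cosines again: cos X = (YX² + XZ² − ZY²)/(2·YX·XZ) ≈ 0.89536, so ∠X ≈ 26.45°.

cos X ≈ 0.895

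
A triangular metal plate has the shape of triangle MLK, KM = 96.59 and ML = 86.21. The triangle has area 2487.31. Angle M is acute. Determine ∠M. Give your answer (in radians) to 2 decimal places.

∠M ≈ 0.64 rad

From area = ½·KM·ML·sin M, we get sin M = 2·area/(KM·ML) ≈ 0.59741.
Taking the acute solution, ∠M ≈ 0.640 rad.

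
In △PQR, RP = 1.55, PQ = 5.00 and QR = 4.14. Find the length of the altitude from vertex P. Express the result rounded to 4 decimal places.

1.4029

Semiperimeter s = (4.14 + 1.55 + 5)/2 = 5.345.
Heron's formula: area = √(5.345·1.205·3.795·0.345) ≈ 2.9039.
The altitude from P has length 2·area/QR ≈ 1.4029.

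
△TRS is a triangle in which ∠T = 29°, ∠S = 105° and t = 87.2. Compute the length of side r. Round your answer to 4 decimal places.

The third angle is ∠R = 180° − ∠S − ∠T = 46.00°.
Law of sines: r = t·sin R/sin T ≈ 129.38.

129.3836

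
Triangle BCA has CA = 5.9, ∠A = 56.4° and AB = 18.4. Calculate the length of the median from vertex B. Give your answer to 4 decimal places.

m_B ≈ 16.9466

By the law of cosines, BC² = CA² + AB² − 2·CA·AB·cos A = 253.22, so BC ≈ 15.913.
Median from B: ½√(2·AB² + 2·BC² − CA²) ≈ 16.947.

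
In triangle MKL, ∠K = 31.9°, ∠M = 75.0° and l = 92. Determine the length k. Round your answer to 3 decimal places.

The third angle is ∠L = 180° − ∠M − ∠K = 73.10°.
Law of sines: k = l·sin K/sin L ≈ 50.811.

50.811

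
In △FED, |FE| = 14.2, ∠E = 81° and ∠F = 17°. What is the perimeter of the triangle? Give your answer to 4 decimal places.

The third angle is ∠D = 180° − ∠F − ∠E = 82.00°.
Law of sines: |ED| = |FE|·sin F/sin D ≈ 4.1925.
Law of sines: |DF| = |FE|·sin E/sin D ≈ 14.163.
Semiperimeter s = (4.1925+14.163+14.2)/2 = 16.278.
Perimeter = 4.1925 + 14.163 + 14.2 = 32.555.

32.5555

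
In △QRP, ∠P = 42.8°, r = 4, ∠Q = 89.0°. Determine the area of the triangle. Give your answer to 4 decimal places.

area ≈ 7.2902

The third angle is ∠R = 180° − ∠P − ∠Q = 48.20°.
Law of sines: q = r·sin Q/sin R ≈ 5.3649.
Law of sines: p = r·sin P/sin R ≈ 3.6457.
Area = ½·r·q·sin P ≈ 7.2902.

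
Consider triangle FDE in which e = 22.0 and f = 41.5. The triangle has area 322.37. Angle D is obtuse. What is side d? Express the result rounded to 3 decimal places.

From area = ½·e·f·sin D, we get sin D = 2·area/(e·f) ≈ 0.70618.
Taking the obtuse solution, ∠D ≈ 135.08°.
Law of cosines then gives d ≈ 59.153.

59.153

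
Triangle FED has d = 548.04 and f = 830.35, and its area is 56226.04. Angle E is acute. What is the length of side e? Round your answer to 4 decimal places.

From area = ½·d·f·sin E, we get sin E = 2·area/(d·f) ≈ 0.24711.
Taking the acute solution, ∠E ≈ 14.31°.
Law of cosines then gives e ≈ 328.52.

328.5192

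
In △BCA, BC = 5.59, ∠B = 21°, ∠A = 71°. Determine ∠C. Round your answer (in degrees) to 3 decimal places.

88.000

The third angle is ∠C = 180° − ∠A − ∠B = 88.00°.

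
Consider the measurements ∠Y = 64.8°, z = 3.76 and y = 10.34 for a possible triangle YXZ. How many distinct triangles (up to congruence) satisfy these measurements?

1

z·sin Y = 3.76·sin(64.8°) ≈ 3.402.
Since y ≥ z, exactly one triangle exists.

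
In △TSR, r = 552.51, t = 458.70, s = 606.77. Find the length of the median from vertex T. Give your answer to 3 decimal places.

Median from T: ½√(2·s² + 2·r² − t²) ≈ 533.03.

533.026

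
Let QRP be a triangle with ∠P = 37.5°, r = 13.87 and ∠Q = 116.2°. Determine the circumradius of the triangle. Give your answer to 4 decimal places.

15.6521

The third angle is ∠R = 180° − ∠P − ∠Q = 26.30°.
Law of sines: q = r·sin Q/sin R ≈ 28.088.
Law of sines: p = r·sin P/sin R ≈ 19.057.
Circumradius = r/(2 sin R) ≈ 15.652.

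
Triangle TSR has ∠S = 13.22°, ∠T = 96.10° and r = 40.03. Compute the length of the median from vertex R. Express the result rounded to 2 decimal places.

23.15

The third angle is ∠R = 180° − ∠T − ∠S = 70.68°.
Law of sines: t = r·sin T/sin R ≈ 42.179.
Law of sines: s = r·sin S/sin R ≈ 9.7008.
Median from R: ½√(2·t² + 2·s² − r²) ≈ 23.151.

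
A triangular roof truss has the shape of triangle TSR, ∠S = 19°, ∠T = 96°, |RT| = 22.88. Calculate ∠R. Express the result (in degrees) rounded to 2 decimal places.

∠R ≈ 65.00°

The third angle is ∠R = 180° − ∠T − ∠S = 65.00°.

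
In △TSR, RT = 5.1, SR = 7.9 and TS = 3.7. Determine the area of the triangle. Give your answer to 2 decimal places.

area ≈ 7.54

Semiperimeter s = (7.9 + 5.1 + 3.7)/2 = 8.35.
Heron's formula: area = √(8.35·0.45·3.25·4.65) ≈ 7.5356.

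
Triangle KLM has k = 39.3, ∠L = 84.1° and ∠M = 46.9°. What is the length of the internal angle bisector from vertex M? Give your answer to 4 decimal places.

t_M ≈ 41.0002

The third angle is ∠K = 180° − ∠L − ∠M = 49.00°.
Law of sines: l = k·sin L/sin K ≈ 51.797.
Law of sines: m = k·sin M/sin K ≈ 38.022.
The bisector from M has length 2·k·l·cos(∠M/2)/(k+l) ≈ 41.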